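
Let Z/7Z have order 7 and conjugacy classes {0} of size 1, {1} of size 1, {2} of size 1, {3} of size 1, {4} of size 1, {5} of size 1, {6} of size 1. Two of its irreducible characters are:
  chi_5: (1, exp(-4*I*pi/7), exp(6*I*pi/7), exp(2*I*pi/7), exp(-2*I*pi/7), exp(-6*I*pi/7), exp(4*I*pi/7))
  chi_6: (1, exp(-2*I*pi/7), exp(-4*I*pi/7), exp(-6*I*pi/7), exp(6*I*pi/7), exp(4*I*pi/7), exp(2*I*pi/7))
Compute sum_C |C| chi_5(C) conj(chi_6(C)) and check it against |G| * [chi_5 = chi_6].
Sum = 0; so <chi_5, chi_6> = 0 (distinct irreducibles are orthogonal).

Solution. Compute term by term over conjugacy classes (|C| * chi_5(C) * conj(chi_6(C))):
  1*(1)*conj(1) + 1*(exp(-4*I*pi/7))*conj(exp(-2*I*pi/7)) + 1*(exp(6*I*pi/7))*conj(exp(-4*I*pi/7)) + 1*(exp(2*I*pi/7))*conj(exp(-6*I*pi/7)) + 1*(exp(-2*I*pi/7))*conj(exp(6*I*pi/7)) + 1*(exp(-6*I*pi/7))*conj(exp(4*I*pi/7)) + 1*(exp(4*I*pi/7))*conj(exp(2*I*pi/7))
  = (1) + (exp(-2*I*pi/7)) + (exp(-4*I*pi/7)) + (exp(-6*I*pi/7)) + (exp(6*I*pi/7)) + (exp(4*I*pi/7)) + (exp(2*I*pi/7))
  = 0.
(Exp terms are combined using exp(i*s)*conj(exp(i*t)) = exp(i*(s-t)), and sums of them are collapsed using the identity that for every m > 1 the m distinct m-th roots of unity sum to 0, e.g. 1 + exp(2*I*pi/3) + exp(-2*I*pi/3) = 0.)
Dividing by |G| = 7 gives 0/7 = 0, matching the row-orthogonality relation <chi_5, chi_6> = [chi_5 = chi_6].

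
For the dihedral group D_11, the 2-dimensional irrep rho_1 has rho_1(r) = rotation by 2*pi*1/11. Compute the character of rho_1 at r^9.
chi_{rho_1}(r^9) = 2*cos(2*pi*1*9/11) = 2*cos(4*pi/11)

rho_1(r^9) is rotation by angle 2*pi*1*9/11, whose trace is 2*cos(2*pi*1*9/11) = 2*cos(4*pi/11).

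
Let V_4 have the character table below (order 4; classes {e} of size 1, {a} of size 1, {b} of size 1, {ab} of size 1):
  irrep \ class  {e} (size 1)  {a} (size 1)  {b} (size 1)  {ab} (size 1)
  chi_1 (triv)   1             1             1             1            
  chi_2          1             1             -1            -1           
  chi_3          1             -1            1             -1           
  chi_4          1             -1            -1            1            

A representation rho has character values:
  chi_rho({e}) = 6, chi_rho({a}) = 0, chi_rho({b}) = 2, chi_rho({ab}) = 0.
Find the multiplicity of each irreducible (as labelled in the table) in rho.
Multiplicities: chi_1: 2, chi_2: 1, chi_3: 2, chi_4: 1.

Use <chi_rho, chi> = (1/|G|) sum_C |C| * chi_rho(C) * conj(chi(C)) with |G| = 4 for each irreducible chi in the table:
  <chi_rho, chi_1> = (1/4)[1*(6)*conj(1) + 1*(0)*conj(1) + 1*(2)*conj(1) + 1*(0)*conj(1)]
      = (1/4)[(6) + (0) + (2) + (0)] = 8/4 = 2
  <chi_rho, chi_2> = (1/4)[1*(6)*conj(1) + 1*(0)*conj(1) + 1*(2)*conj(-1) + 1*(0)*conj(-1)]
      = (1/4)[(6) + (0) + (-2) + (0)] = 4/4 = 1
  <chi_rho, chi_3> = (1/4)[1*(6)*conj(1) + 1*(0)*conj(-1) + 1*(2)*conj(1) + 1*(0)*conj(-1)]
      = (1/4)[(6) + (0) + (2) + (0)] = 8/4 = 2
  <chi_rho, chi_4> = (1/4)[1*(6)*conj(1) + 1*(0)*conj(-1) + 1*(2)*conj(-1) + 1*(0)*conj(1)]
      = (1/4)[(6) + (0) + (-2) + (0)] = 4/4 = 1
Dimension check: dim(rho) = sum (mult * dim) = 2*1 + 1*1 + 2*1 + 1*1 = 6 = chi_rho(e) = 6.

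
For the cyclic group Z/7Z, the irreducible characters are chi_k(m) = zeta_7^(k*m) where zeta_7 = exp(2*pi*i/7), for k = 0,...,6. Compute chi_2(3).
chi_2(3) = zeta_7^6 = exp(-2*I*pi/7)

Details: chi_2(3) = zeta_7^(2*3) = zeta_7^6. Since zeta_7^7 = 1, this equals zeta_7^6 = exp(2*pi*i*6/7) = exp(-2*I*pi/7).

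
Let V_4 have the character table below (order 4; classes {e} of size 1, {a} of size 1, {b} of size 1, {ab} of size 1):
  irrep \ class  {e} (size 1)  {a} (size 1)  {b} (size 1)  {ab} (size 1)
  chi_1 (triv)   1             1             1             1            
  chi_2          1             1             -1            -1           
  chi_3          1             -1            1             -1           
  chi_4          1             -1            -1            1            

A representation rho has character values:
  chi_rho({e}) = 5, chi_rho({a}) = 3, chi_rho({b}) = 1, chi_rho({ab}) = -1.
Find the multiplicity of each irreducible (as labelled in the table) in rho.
Multiplicities: chi_1: 2, chi_2: 2, chi_3: 1, chi_4: 0.

Derivation: Use <chi_rho, chi> = (1/|G|) sum_C |C| * chi_rho(C) * conj(chi(C)) with |G| = 4 for each irreducible chi in the table:
  <chi_rho, chi_1> = (1/4)[1*(5)*conj(1) + 1*(3)*conj(1) + 1*(1)*conj(1) + 1*(-1)*conj(1)]
      = (1/4)[(5) + (3) + (1) + (-1)] = 8/4 = 2
  <chi_rho, chi_2> = (1/4)[1*(5)*conj(1) + 1*(3)*conj(1) + 1*(1)*conj(-1) + 1*(-1)*conj(-1)]
      = (1/4)[(5) + (3) + (-1) + (1)] = 8/4 = 2
  <chi_rho, chi_3> = (1/4)[1*(5)*conj(1) + 1*(3)*conj(-1) + 1*(1)*conj(1) + 1*(-1)*conj(-1)]
      = (1/4)[(5) + (-3) + (1) + (1)] = 4/4 = 1
  <chi_rho, chi_4> = (1/4)[1*(5)*conj(1) + 1*(3)*conj(-1) + 1*(1)*conj(-1) + 1*(-1)*conj(1)]
      = (1/4)[(5) + (-3) + (-1) + (-1)] = 0/4 = 0
Dimension check: dim(rho) = sum (mult * dim) = 2*1 + 2*1 + 1*1 + 0*1 = 5 = chi_rho(e) = 5.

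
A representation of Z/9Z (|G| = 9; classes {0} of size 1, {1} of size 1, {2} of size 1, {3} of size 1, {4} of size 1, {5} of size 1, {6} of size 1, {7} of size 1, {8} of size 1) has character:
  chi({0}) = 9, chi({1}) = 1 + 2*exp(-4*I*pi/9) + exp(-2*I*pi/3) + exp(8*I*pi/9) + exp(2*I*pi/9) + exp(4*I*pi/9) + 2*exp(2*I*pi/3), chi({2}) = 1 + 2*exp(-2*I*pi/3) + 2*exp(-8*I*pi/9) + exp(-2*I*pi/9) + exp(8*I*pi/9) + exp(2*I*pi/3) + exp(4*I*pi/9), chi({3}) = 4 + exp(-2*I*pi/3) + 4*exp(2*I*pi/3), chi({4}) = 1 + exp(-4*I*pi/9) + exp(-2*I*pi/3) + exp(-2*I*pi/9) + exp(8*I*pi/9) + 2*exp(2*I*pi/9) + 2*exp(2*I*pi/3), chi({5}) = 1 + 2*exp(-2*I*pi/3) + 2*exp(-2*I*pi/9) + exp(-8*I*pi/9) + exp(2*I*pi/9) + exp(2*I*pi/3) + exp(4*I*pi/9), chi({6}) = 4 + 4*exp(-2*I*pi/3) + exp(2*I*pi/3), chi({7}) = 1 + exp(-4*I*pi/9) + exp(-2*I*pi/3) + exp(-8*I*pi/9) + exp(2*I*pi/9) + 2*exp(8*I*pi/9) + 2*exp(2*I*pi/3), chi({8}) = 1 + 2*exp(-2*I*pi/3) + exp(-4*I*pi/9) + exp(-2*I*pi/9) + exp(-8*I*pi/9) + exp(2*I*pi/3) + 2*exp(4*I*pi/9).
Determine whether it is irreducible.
Not irreducible (reducible): <chi, chi> = 13 > 1.

Details: <chi, chi> = (1/|G|) sum_C |C| * |chi(C)|^2 = (1/9)[1*|9|^2 + 1*|1 + 2*exp(-4*I*pi/9) + exp(-2*I*pi/3) + exp(8*I*pi/9) + exp(2*I*pi/9) + exp(4*I*pi/9) + 2*exp(2*I*pi/3)|^2 + 1*|1 + 2*exp(-2*I*pi/3) + 2*exp(-8*I*pi/9) + exp(-2*I*pi/9) + exp(8*I*pi/9) + exp(2*I*pi/3) + exp(4*I*pi/9)|^2 + 1*|4 + exp(-2*I*pi/3) + 4*exp(2*I*pi/3)|^2 + 1*|1 + exp(-4*I*pi/9) + exp(-2*I*pi/3) + exp(-2*I*pi/9) + exp(8*I*pi/9) + 2*exp(2*I*pi/9) + 2*exp(2*I*pi/3)|^2 + 1*|1 + 2*exp(-2*I*pi/3) + 2*exp(-2*I*pi/9) + exp(-8*I*pi/9) + exp(2*I*pi/9) + exp(2*I*pi/3) + exp(4*I*pi/9)|^2 + 1*|4 + 4*exp(-2*I*pi/3) + exp(2*I*pi/3)|^2 + 1*|1 + exp(-4*I*pi/9) + exp(-2*I*pi/3) + exp(-8*I*pi/9) + exp(2*I*pi/9) + 2*exp(8*I*pi/9) + 2*exp(2*I*pi/3)|^2 + 1*|1 + 2*exp(-2*I*pi/3) + exp(-4*I*pi/9) + exp(-2*I*pi/9) + exp(-8*I*pi/9) + exp(2*I*pi/3) + 2*exp(4*I*pi/9)|^2]
  = (1/9)[(81) + (13 + 10*exp(-2*I*pi/3) + 7*exp(-4*I*pi/9) + 8*exp(-2*I*pi/9) + 9*exp(-8*I*pi/9) + 9*exp(8*I*pi/9) + 8*exp(2*I*pi/9) + 7*exp(4*I*pi/9) + 10*exp(2*I*pi/3)) + (13 + 10*exp(-2*I*pi/3) + 8*exp(-4*I*pi/9) + 9*exp(-2*I*pi/9) + 7*exp(-8*I*pi/9) + 7*exp(8*I*pi/9) + 9*exp(2*I*pi/9) + 8*exp(4*I*pi/9) + 10*exp(2*I*pi/3)) + (9) + (13 + 9*exp(-4*I*pi/9) + 10*exp(-2*I*pi/3) + 7*exp(-2*I*pi/9) + 8*exp(-8*I*pi/9) + 8*exp(8*I*pi/9) + 7*exp(2*I*pi/9) + 10*exp(2*I*pi/3) + 9*exp(4*I*pi/9)) + (13 + 9*exp(-4*I*pi/9) + 10*exp(-2*I*pi/3) + 7*exp(-2*I*pi/9) + 8*exp(-8*I*pi/9) + 8*exp(8*I*pi/9) + 7*exp(2*I*pi/9) + 10*exp(2*I*pi/3) + 9*exp(4*I*pi/9)) + (9) + (13 + 10*exp(-2*I*pi/3) + 8*exp(-4*I*pi/9) + 9*exp(-2*I*pi/9) + 7*exp(-8*I*pi/9) + 7*exp(8*I*pi/9) + 9*exp(2*I*pi/9) + 8*exp(4*I*pi/9) + 10*exp(2*I*pi/3)) + (13 + 10*exp(-2*I*pi/3) + 7*exp(-4*I*pi/9) + 8*exp(-2*I*pi/9) + 9*exp(-8*I*pi/9) + 9*exp(8*I*pi/9) + 8*exp(2*I*pi/9) + 7*exp(4*I*pi/9) + 10*exp(2*I*pi/3))] = 117/9 = 13.
(Exp terms are combined using exp(i*s)*conj(exp(i*t)) = exp(i*(s-t)), and sums of them are collapsed using the identity that for every m > 1 the m distinct m-th roots of unity sum to 0, e.g. 1 + exp(2*I*pi/3) + exp(-2*I*pi/3) = 0.)
A character is irreducible iff <chi, chi> = 1, so this representation is reducible.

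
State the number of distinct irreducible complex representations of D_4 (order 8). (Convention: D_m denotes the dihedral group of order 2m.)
5

Explanation: The number of irreducible complex representations of a finite group equals its number of conjugacy classes. D_4 has 5 conjugacy classes (n/2 + 3 for n even), so D_4 (order 8) has exactly 5 irreducible complex representations.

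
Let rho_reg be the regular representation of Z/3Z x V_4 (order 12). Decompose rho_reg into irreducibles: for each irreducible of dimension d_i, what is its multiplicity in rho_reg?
Each irreducible V_i of dimension d_i appears with multiplicity d_i, i.e. rho_reg = (direct sum over all irreducibles V_i) d_i V_i. The irreducible dimensions for Z/3Z x V_4 are 1, 1, 1, 1, 1, 1, 1, 1, 1, 1, 1, 1: 12 irreducibles of dimension 1, each with multiplicity 1. Total dimension 12*1*1 = 12 = |G|.

Explanation: General theorem: in the regular representation of a finite group G, each irreducible appears with multiplicity equal to its dimension. Check: dim(rho_reg) = sum d_i^2 = 1 + 1 + 1 + 1 + 1 + 1 + 1 + 1 + 1 + 1 + 1 + 1 = 12 = |G|.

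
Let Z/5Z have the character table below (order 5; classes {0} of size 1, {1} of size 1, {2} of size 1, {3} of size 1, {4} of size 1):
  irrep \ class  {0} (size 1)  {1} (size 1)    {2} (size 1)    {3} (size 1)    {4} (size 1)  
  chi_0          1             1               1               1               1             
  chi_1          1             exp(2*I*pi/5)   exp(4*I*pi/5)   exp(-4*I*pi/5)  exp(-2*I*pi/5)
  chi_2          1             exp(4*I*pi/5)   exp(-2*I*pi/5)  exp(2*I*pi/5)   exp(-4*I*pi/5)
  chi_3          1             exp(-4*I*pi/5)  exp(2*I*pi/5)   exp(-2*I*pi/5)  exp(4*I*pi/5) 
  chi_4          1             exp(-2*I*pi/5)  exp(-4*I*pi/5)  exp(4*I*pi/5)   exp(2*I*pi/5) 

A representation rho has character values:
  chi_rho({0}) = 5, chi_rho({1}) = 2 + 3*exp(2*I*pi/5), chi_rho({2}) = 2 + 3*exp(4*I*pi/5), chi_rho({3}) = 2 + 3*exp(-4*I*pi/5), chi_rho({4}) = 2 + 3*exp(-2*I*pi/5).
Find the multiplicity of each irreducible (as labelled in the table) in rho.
Multiplicities: chi_0: 2, chi_1: 3, chi_2: 0, chi_3: 0, chi_4: 0.

Argument: Use <chi_rho, chi> = (1/|G|) sum_C |C| * chi_rho(C) * conj(chi(C)) with |G| = 5 for each irreducible chi in the table:
  <chi_rho, chi_0> = (1/5)[1*(5)*conj(1) + 1*(2 + 3*exp(2*I*pi/5))*conj(1) + 1*(2 + 3*exp(4*I*pi/5))*conj(1) + 1*(2 + 3*exp(-4*I*pi/5))*conj(1) + 1*(2 + 3*exp(-2*I*pi/5))*conj(1)]
      = (1/5)[(5) + (2 + 3*exp(2*I*pi/5)) + (2 + 3*exp(4*I*pi/5)) + (2 + 3*exp(-4*I*pi/5)) + (2 + 3*exp(-2*I*pi/5))] = 10/5 = 2
  <chi_rho, chi_1> = (1/5)[1*(5)*conj(1) + 1*(2 + 3*exp(2*I*pi/5))*conj(exp(2*I*pi/5)) + 1*(2 + 3*exp(4*I*pi/5))*conj(exp(4*I*pi/5)) + 1*(2 + 3*exp(-4*I*pi/5))*conj(exp(-4*I*pi/5)) + 1*(2 + 3*exp(-2*I*pi/5))*conj(exp(-2*I*pi/5))]
      = (1/5)[(5) + (3 + 2*exp(-2*I*pi/5)) + (3 + 2*exp(-4*I*pi/5)) + (3 + 2*exp(4*I*pi/5)) + (3 + 2*exp(2*I*pi/5))] = 15/5 = 3
  <chi_rho, chi_2> = (1/5)[1*(5)*conj(1) + 1*(2 + 3*exp(2*I*pi/5))*conj(exp(4*I*pi/5)) + 1*(2 + 3*exp(4*I*pi/5))*conj(exp(-2*I*pi/5)) + 1*(2 + 3*exp(-4*I*pi/5))*conj(exp(2*I*pi/5)) + 1*(2 + 3*exp(-2*I*pi/5))*conj(exp(-4*I*pi/5))]
      = (1/5)[(5) + (3*exp(-2*I*pi/5) + 2*exp(-4*I*pi/5)) + (3*exp(-4*I*pi/5) + 2*exp(2*I*pi/5)) + (2*exp(-2*I*pi/5) + 3*exp(4*I*pi/5)) + (2*exp(4*I*pi/5) + 3*exp(2*I*pi/5))] = 0/5 = 0
  <chi_rho, chi_3> = (1/5)[1*(5)*conj(1) + 1*(2 + 3*exp(2*I*pi/5))*conj(exp(-4*I*pi/5)) + 1*(2 + 3*exp(4*I*pi/5))*conj(exp(2*I*pi/5)) + 1*(2 + 3*exp(-4*I*pi/5))*conj(exp(-2*I*pi/5)) + 1*(2 + 3*exp(-2*I*pi/5))*conj(exp(4*I*pi/5))]
      = (1/5)[(5) + (3*exp(-4*I*pi/5) + 2*exp(4*I*pi/5)) + (2*exp(-2*I*pi/5) + 3*exp(2*I*pi/5)) + (3*exp(-2*I*pi/5) + 2*exp(2*I*pi/5)) + (2*exp(-4*I*pi/5) + 3*exp(4*I*pi/5))] = 0/5 = 0
  <chi_rho, chi_4> = (1/5)[1*(5)*conj(1) + 1*(2 + 3*exp(2*I*pi/5))*conj(exp(-2*I*pi/5)) + 1*(2 + 3*exp(4*I*pi/5))*conj(exp(-4*I*pi/5)) + 1*(2 + 3*exp(-4*I*pi/5))*conj(exp(4*I*pi/5)) + 1*(2 + 3*exp(-2*I*pi/5))*conj(exp(2*I*pi/5))]
      = (1/5)[(5) + (3*exp(4*I*pi/5) + 2*exp(2*I*pi/5)) + (3*exp(-2*I*pi/5) + 2*exp(4*I*pi/5)) + (2*exp(-4*I*pi/5) + 3*exp(2*I*pi/5)) + (2*exp(-2*I*pi/5) + 3*exp(-4*I*pi/5))] = 0/5 = 0
(Exp terms are combined using exp(i*s)*conj(exp(i*t)) = exp(i*(s-t)), and sums of them are collapsed using the identity that for every m > 1 the m distinct m-th roots of unity sum to 0, e.g. 1 + exp(2*I*pi/3) + exp(-2*I*pi/3) = 0.)
Dimension check: dim(rho) = sum (mult * dim) = 2*1 + 3*1 + 0*1 + 0*1 + 0*1 = 5 = chi_rho(e) = 5.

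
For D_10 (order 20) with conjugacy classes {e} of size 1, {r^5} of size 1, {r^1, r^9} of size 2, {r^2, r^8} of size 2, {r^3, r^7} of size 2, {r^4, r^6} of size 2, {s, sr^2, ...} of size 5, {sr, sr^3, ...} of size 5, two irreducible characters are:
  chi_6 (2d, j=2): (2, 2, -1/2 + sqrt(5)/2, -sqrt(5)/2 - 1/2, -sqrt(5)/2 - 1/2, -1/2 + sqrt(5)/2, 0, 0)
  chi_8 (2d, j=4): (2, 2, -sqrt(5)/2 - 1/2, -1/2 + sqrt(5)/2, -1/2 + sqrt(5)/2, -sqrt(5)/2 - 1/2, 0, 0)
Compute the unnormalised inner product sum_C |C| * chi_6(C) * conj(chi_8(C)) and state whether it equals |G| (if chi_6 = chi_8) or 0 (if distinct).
Sum = 0; so <chi_6, chi_8> = 0 (distinct irreducibles are orthogonal).

Why: Compute term by term over conjugacy classes (|C| * chi_6(C) * conj(chi_8(C))):
  1*(2)*conj(2) + 1*(2)*conj(2) + 2*(-1/2 + sqrt(5)/2)*conj(-sqrt(5)/2 - 1/2) + 2*(-sqrt(5)/2 - 1/2)*conj(-1/2 + sqrt(5)/2) + 2*(-sqrt(5)/2 - 1/2)*conj(-1/2 + sqrt(5)/2) + 2*(-1/2 + sqrt(5)/2)*conj(-sqrt(5)/2 - 1/2) + 5*(0)*conj(0) + 5*(0)*conj(0)
  = (4) + (4) + (-2) + (-2) + (-2) + (-2) + (0) + (0)
  = 0.
Dividing by |G| = 20 gives 0/20 = 0, matching the row-orthogonality relation <chi_6, chi_8> = [chi_6 = chi_8].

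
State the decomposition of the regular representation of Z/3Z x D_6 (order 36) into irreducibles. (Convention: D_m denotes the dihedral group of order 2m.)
Each irreducible V_i of dimension d_i appears with multiplicity d_i, i.e. rho_reg = (direct sum over all irreducibles V_i) d_i V_i. The irreducible dimensions for Z/3Z x D_6 are 1, 1, 1, 1, 1, 1, 1, 1, 1, 1, 1, 1, 2, 2, 2, 2, 2, 2: 12 irreducibles of dimension 1, each with multiplicity 1; 6 irreducibles of dimension 2, each with multiplicity 2. Total dimension 12*1*1 + 6*2*2 = 36 = |G|.

Details: General theorem: in the regular representation of a finite group G, each irreducible appears with multiplicity equal to its dimension. Check: dim(rho_reg) = sum d_i^2 = 1 + 1 + 1 + 1 + 1 + 1 + 1 + 1 + 1 + 1 + 1 + 1 + 4 + 4 + 4 + 4 + 4 + 4 = 36 = |G|.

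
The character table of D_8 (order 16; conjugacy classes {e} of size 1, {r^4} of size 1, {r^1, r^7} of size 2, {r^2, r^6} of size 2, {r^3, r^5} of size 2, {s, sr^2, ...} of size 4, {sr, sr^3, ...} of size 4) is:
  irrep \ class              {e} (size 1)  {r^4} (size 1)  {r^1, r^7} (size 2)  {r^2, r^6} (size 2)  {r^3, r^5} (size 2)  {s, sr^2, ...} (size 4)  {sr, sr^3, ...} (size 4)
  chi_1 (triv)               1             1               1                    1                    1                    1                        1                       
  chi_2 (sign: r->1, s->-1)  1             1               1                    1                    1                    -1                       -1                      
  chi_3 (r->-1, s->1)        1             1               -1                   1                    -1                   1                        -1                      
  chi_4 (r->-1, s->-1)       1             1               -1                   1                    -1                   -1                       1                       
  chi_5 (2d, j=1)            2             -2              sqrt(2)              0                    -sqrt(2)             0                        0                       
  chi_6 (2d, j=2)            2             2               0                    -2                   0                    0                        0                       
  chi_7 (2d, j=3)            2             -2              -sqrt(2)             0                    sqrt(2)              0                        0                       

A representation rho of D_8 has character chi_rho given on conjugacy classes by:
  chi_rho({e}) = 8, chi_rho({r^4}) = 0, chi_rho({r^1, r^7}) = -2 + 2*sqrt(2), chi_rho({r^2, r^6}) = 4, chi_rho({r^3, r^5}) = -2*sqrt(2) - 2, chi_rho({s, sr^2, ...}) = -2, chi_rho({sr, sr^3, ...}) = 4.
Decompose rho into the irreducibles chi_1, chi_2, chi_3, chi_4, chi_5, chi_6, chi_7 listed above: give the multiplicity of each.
Multiplicities: chi_1: 1, chi_2: 0, chi_3: 0, chi_4: 3, chi_5: 2, chi_6: 0, chi_7: 0.

Solution. Use <chi_rho, chi> = (1/|G|) sum_C |C| * chi_rho(C) * conj(chi(C)) with |G| = 16 for each irreducible chi in the table:
  <chi_rho, chi_1> = (1/16)[1*(8)*conj(1) + 1*(0)*conj(1) + 2*(-2 + 2*sqrt(2))*conj(1) + 2*(4)*conj(1) + 2*(-2*sqrt(2) - 2)*conj(1) + 4*(-2)*conj(1) + 4*(4)*conj(1)]
      = (1/16)[(8) + (0) + (-4 + 4*sqrt(2)) + (8) + (-4*sqrt(2) - 4) + (-8) + (16)] = 16/16 = 1
  <chi_rho, chi_2> = (1/16)[1*(8)*conj(1) + 1*(0)*conj(1) + 2*(-2 + 2*sqrt(2))*conj(1) + 2*(4)*conj(1) + 2*(-2*sqrt(2) - 2)*conj(1) + 4*(-2)*conj(-1) + 4*(4)*conj(-1)]
      = (1/16)[(8) + (0) + (-4 + 4*sqrt(2)) + (8) + (-4*sqrt(2) - 4) + (8) + (-16)] = 0/16 = 0
  <chi_rho, chi_3> = (1/16)[1*(8)*conj(1) + 1*(0)*conj(1) + 2*(-2 + 2*sqrt(2))*conj(-1) + 2*(4)*conj(1) + 2*(-2*sqrt(2) - 2)*conj(-1) + 4*(-2)*conj(1) + 4*(4)*conj(-1)]
      = (1/16)[(8) + (0) + (4 - 4*sqrt(2)) + (8) + (4 + 4*sqrt(2)) + (-8) + (-16)] = 0/16 = 0
  <chi_rho, chi_4> = (1/16)[1*(8)*conj(1) + 1*(0)*conj(1) + 2*(-2 + 2*sqrt(2))*conj(-1) + 2*(4)*conj(1) + 2*(-2*sqrt(2) - 2)*conj(-1) + 4*(-2)*conj(-1) + 4*(4)*conj(1)]
      = (1/16)[(8) + (0) + (4 - 4*sqrt(2)) + (8) + (4 + 4*sqrt(2)) + (8) + (16)] = 48/16 = 3
  <chi_rho, chi_5> = (1/16)[1*(8)*conj(2) + 1*(0)*conj(-2) + 2*(-2 + 2*sqrt(2))*conj(sqrt(2)) + 2*(4)*conj(0) + 2*(-2*sqrt(2) - 2)*conj(-sqrt(2)) + 4*(-2)*conj(0) + 4*(4)*conj(0)]
      = (1/16)[(16) + (0) + (8 - 4*sqrt(2)) + (0) + (4*sqrt(2) + 8) + (0) + (0)] = 32/16 = 2
  <chi_rho, chi_6> = (1/16)[1*(8)*conj(2) + 1*(0)*conj(2) + 2*(-2 + 2*sqrt(2))*conj(0) + 2*(4)*conj(-2) + 2*(-2*sqrt(2) - 2)*conj(0) + 4*(-2)*conj(0) + 4*(4)*conj(0)]
      = (1/16)[(16) + (0) + (0) + (-16) + (0) + (0) + (0)] = 0/16 = 0
  <chi_rho, chi_7> = (1/16)[1*(8)*conj(2) + 1*(0)*conj(-2) + 2*(-2 + 2*sqrt(2))*conj(-sqrt(2)) + 2*(4)*conj(0) + 2*(-2*sqrt(2) - 2)*conj(sqrt(2)) + 4*(-2)*conj(0) + 4*(4)*conj(0)]
      = (1/16)[(16) + (0) + (-8 + 4*sqrt(2)) + (0) + (-8 - 4*sqrt(2)) + (0) + (0)] = 0/16 = 0
Dimension check: dim(rho) = sum (mult * dim) = 1*1 + 0*1 + 0*1 + 3*1 + 2*2 + 0*2 + 0*2 = 8 = chi_rho(e) = 8.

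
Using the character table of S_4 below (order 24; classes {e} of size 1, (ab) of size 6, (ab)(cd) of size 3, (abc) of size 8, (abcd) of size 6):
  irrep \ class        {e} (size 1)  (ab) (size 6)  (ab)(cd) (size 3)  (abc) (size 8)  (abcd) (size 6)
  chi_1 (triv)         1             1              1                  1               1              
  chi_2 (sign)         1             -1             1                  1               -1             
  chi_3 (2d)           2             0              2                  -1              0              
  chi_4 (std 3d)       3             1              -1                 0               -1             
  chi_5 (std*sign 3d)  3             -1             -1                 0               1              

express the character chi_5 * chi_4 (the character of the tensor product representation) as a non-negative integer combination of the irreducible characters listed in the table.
chi_5 tensor chi_4 = chi_2 + chi_3 + chi_4 + chi_5 (all other irreducibles have multiplicity 0).

Justification: The character of a tensor product is the pointwise product (chi_5 * chi_4)(C) = chi_5(C) * chi_4(C):
  {e}: (3)*(3), (ab): (-1)*(1), (ab)(cd): (-1)*(-1), (abc): (0)*(0), (abcd): (1)*(-1)
so (chi_5 * chi_4) takes values
  {e} -> 9, (ab) -> -1, (ab)(cd) -> 1, (abc) -> 0, (abcd) -> -1.
Now take the inner product of this character with each irreducible chi from the table, <chi_5*chi_4, chi> = (1/24) sum_C |C| (chi_5*chi_4)(C) conj(chi(C)):
  <chi_5*chi_4, chi_1> = (1/24)[1*(9)*conj(1) + 6*(-1)*conj(1) + 3*(1)*conj(1) + 8*(0)*conj(1) + 6*(-1)*conj(1)]
      = (1/24)[(9) + (-6) + (3) + (0) + (-6)] = 0/24 = 0
  <chi_5*chi_4, chi_2> = (1/24)[1*(9)*conj(1) + 6*(-1)*conj(-1) + 3*(1)*conj(1) + 8*(0)*conj(1) + 6*(-1)*conj(-1)]
      = (1/24)[(9) + (6) + (3) + (0) + (6)] = 24/24 = 1
  <chi_5*chi_4, chi_3> = (1/24)[1*(9)*conj(2) + 6*(-1)*conj(0) + 3*(1)*conj(2) + 8*(0)*conj(-1) + 6*(-1)*conj(0)]
      = (1/24)[(18) + (0) + (6) + (0) + (0)] = 24/24 = 1
  <chi_5*chi_4, chi_4> = (1/24)[1*(9)*conj(3) + 6*(-1)*conj(1) + 3*(1)*conj(-1) + 8*(0)*conj(0) + 6*(-1)*conj(-1)]
      = (1/24)[(27) + (-6) + (-3) + (0) + (6)] = 24/24 = 1
  <chi_5*chi_4, chi_5> = (1/24)[1*(9)*conj(3) + 6*(-1)*conj(-1) + 3*(1)*conj(-1) + 8*(0)*conj(0) + 6*(-1)*conj(1)]
      = (1/24)[(27) + (6) + (-3) + (0) + (-6)] = 24/24 = 1
Hence the multiplicities are chi_2: 1, chi_3: 1, chi_4: 1, chi_5: 1. Dimension check: dim(chi_5)*dim(chi_4) = 3*3 = 9 and sum (mult * dim) = 1*1 + 1*2 + 1*3 + 1*3 = 9.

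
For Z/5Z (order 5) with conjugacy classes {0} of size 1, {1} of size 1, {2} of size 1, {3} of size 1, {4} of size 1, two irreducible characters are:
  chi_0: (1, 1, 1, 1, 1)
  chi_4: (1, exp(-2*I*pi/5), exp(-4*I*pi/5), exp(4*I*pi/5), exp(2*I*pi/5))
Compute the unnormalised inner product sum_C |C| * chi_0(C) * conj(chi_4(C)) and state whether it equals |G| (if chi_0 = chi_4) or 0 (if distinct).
Sum = 0; so <chi_0, chi_4> = 0 (distinct irreducibles are orthogonal).

Reasoning: Compute term by term over conjugacy classes (|C| * chi_0(C) * conj(chi_4(C))):
  1*(1)*conj(1) + 1*(1)*conj(exp(-2*I*pi/5)) + 1*(1)*conj(exp(-4*I*pi/5)) + 1*(1)*conj(exp(4*I*pi/5)) + 1*(1)*conj(exp(2*I*pi/5))
  = (1) + (exp(2*I*pi/5)) + (exp(4*I*pi/5)) + (exp(-4*I*pi/5)) + (exp(-2*I*pi/5))
  = 0.
(Exp terms are combined using exp(i*s)*conj(exp(i*t)) = exp(i*(s-t)), and sums of them are collapsed using the identity that for every m > 1 the m distinct m-th roots of unity sum to 0, e.g. 1 + exp(2*I*pi/3) + exp(-2*I*pi/3) = 0.)
Dividing by |G| = 5 gives 0/5 = 0, matching the row-orthogonality relation <chi_0, chi_4> = [chi_0 = chi_4].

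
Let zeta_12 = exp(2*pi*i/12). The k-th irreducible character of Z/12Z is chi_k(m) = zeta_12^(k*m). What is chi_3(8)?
chi_3(8) = zeta_12^24 = 1

Argument: chi_3(8) = zeta_12^(3*8) = zeta_12^24. Since zeta_12^12 = 1, this equals zeta_12^0 = exp(2*pi*i*0/12) = 1.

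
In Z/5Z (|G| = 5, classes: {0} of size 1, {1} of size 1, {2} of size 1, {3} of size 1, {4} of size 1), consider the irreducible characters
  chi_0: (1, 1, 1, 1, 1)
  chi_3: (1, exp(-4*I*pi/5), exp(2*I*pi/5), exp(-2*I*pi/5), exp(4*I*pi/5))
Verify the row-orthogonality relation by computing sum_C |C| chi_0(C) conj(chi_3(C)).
Sum = 0; so <chi_0, chi_3> = 0 (distinct irreducibles are orthogonal).

Derivation: Compute term by term over conjugacy classes (|C| * chi_0(C) * conj(chi_3(C))):
  1*(1)*conj(1) + 1*(1)*conj(exp(-4*I*pi/5)) + 1*(1)*conj(exp(2*I*pi/5)) + 1*(1)*conj(exp(-2*I*pi/5)) + 1*(1)*conj(exp(4*I*pi/5))
  = (1) + (exp(4*I*pi/5)) + (exp(-2*I*pi/5)) + (exp(2*I*pi/5)) + (exp(-4*I*pi/5))
  = 0.
(Exp terms are combined using exp(i*s)*conj(exp(i*t)) = exp(i*(s-t)), and sums of them are collapsed using the identity that for every m > 1 the m distinct m-th roots of unity sum to 0, e.g. 1 + exp(2*I*pi/3) + exp(-2*I*pi/3) = 0.)
Dividing by |G| = 5 gives 0/5 = 0, matching the row-orthogonality relation <chi_0, chi_3> = [chi_0 = chi_3].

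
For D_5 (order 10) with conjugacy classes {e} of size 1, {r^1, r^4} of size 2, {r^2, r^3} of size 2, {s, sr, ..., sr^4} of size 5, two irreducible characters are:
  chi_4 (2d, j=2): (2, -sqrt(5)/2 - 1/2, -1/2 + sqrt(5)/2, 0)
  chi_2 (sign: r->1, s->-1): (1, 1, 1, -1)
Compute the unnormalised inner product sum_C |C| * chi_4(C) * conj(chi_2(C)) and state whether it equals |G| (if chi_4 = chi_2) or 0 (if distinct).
Sum = 0; so <chi_4, chi_2> = 0 (distinct irreducibles are orthogonal).

Working: Compute term by term over conjugacy classes (|C| * chi_4(C) * conj(chi_2(C))):
  1*(2)*conj(1) + 2*(-sqrt(5)/2 - 1/2)*conj(1) + 2*(-1/2 + sqrt(5)/2)*conj(1) + 5*(0)*conj(-1)
  = (2) + (-sqrt(5) - 1) + (-1 + sqrt(5)) + (0)
  = 0.
Dividing by |G| = 10 gives 0/10 = 0, matching the row-orthogonality relation <chi_4, chi_2> = [chi_4 = chi_2].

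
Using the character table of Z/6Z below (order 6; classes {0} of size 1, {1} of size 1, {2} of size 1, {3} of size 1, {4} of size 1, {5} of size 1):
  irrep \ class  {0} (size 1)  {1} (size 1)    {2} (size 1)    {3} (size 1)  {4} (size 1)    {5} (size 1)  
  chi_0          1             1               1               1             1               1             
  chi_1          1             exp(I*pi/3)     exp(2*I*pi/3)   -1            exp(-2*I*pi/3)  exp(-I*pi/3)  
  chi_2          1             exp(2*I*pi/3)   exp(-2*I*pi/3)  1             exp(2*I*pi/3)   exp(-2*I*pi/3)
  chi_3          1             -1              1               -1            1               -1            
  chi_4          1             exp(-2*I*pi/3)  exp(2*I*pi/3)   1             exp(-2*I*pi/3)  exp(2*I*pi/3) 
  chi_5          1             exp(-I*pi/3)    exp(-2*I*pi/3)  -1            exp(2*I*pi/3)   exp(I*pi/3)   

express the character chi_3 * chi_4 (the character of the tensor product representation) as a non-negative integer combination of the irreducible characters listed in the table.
chi_3 tensor chi_4 = chi_1 (all other irreducibles have multiplicity 0).

Explanation: The character of a tensor product is the pointwise product (chi_3 * chi_4)(C) = chi_3(C) * chi_4(C):
  {0}: (1)*(1), {1}: (-1)*(exp(-2*I*pi/3)), {2}: (1)*(exp(2*I*pi/3)), {3}: (-1)*(1), {4}: (1)*(exp(-2*I*pi/3)), {5}: (-1)*(exp(2*I*pi/3))
so (chi_3 * chi_4) takes values
  {0} -> 1, {1} -> -exp(-2*I*pi/3), {2} -> exp(2*I*pi/3), {3} -> -1, {4} -> exp(-2*I*pi/3), {5} -> -exp(2*I*pi/3).
Now take the inner product of this character with each irreducible chi from the table, <chi_3*chi_4, chi> = (1/6) sum_C |C| (chi_3*chi_4)(C) conj(chi(C)):
  <chi_3*chi_4, chi_0> = (1/6)[1*(1)*conj(1) + 1*(-exp(-2*I*pi/3))*conj(1) + 1*(exp(2*I*pi/3))*conj(1) + 1*(-1)*conj(1) + 1*(exp(-2*I*pi/3))*conj(1) + 1*(-exp(2*I*pi/3))*conj(1)]
      = (1/6)[(1) + (-exp(-2*I*pi/3)) + (exp(2*I*pi/3)) + (-1) + (exp(-2*I*pi/3)) + (-exp(2*I*pi/3))] = 0/6 = 0
  <chi_3*chi_4, chi_1> = (1/6)[1*(1)*conj(1) + 1*(-exp(-2*I*pi/3))*conj(exp(I*pi/3)) + 1*(exp(2*I*pi/3))*conj(exp(2*I*pi/3)) + 1*(-1)*conj(-1) + 1*(exp(-2*I*pi/3))*conj(exp(-2*I*pi/3)) + 1*(-exp(2*I*pi/3))*conj(exp(-I*pi/3))]
      = (1/6)[(1) + (1) + (1) + (1) + (1) + (1)] = 6/6 = 1
  <chi_3*chi_4, chi_2> = (1/6)[1*(1)*conj(1) + 1*(-exp(-2*I*pi/3))*conj(exp(2*I*pi/3)) + 1*(exp(2*I*pi/3))*conj(exp(-2*I*pi/3)) + 1*(-1)*conj(1) + 1*(exp(-2*I*pi/3))*conj(exp(2*I*pi/3)) + 1*(-exp(2*I*pi/3))*conj(exp(-2*I*pi/3))]
      = (1/6)[(1) + (-exp(2*I*pi/3)) + (exp(-2*I*pi/3)) + (-1) + (exp(2*I*pi/3)) + (-exp(-2*I*pi/3))] = 0/6 = 0
  <chi_3*chi_4, chi_3> = (1/6)[1*(1)*conj(1) + 1*(-exp(-2*I*pi/3))*conj(-1) + 1*(exp(2*I*pi/3))*conj(1) + 1*(-1)*conj(-1) + 1*(exp(-2*I*pi/3))*conj(1) + 1*(-exp(2*I*pi/3))*conj(-1)]
      = (1/6)[(1) + (exp(-2*I*pi/3)) + (exp(2*I*pi/3)) + (1) + (exp(-2*I*pi/3)) + (exp(2*I*pi/3))] = 0/6 = 0
  <chi_3*chi_4, chi_4> = (1/6)[1*(1)*conj(1) + 1*(-exp(-2*I*pi/3))*conj(exp(-2*I*pi/3)) + 1*(exp(2*I*pi/3))*conj(exp(2*I*pi/3)) + 1*(-1)*conj(1) + 1*(exp(-2*I*pi/3))*conj(exp(-2*I*pi/3)) + 1*(-exp(2*I*pi/3))*conj(exp(2*I*pi/3))]
      = (1/6)[(1) + (-1) + (1) + (-1) + (1) + (-1)] = 0/6 = 0
  <chi_3*chi_4, chi_5> = (1/6)[1*(1)*conj(1) + 1*(-exp(-2*I*pi/3))*conj(exp(-I*pi/3)) + 1*(exp(2*I*pi/3))*conj(exp(-2*I*pi/3)) + 1*(-1)*conj(-1) + 1*(exp(-2*I*pi/3))*conj(exp(2*I*pi/3)) + 1*(-exp(2*I*pi/3))*conj(exp(I*pi/3))]
      = (1/6)[(1) + (-exp(-I*pi/3)) + (exp(-2*I*pi/3)) + (1) + (exp(2*I*pi/3)) + (-exp(I*pi/3))] = 0/6 = 0
(Exp terms are combined using exp(i*s)*conj(exp(i*t)) = exp(i*(s-t)), and sums of them are collapsed using the identity that for every m > 1 the m distinct m-th roots of unity sum to 0, e.g. 1 + exp(2*I*pi/3) + exp(-2*I*pi/3) = 0.)
Hence the multiplicities are chi_1: 1. Dimension check: dim(chi_3)*dim(chi_4) = 1*1 = 1 and sum (mult * dim) = 1*1 = 1.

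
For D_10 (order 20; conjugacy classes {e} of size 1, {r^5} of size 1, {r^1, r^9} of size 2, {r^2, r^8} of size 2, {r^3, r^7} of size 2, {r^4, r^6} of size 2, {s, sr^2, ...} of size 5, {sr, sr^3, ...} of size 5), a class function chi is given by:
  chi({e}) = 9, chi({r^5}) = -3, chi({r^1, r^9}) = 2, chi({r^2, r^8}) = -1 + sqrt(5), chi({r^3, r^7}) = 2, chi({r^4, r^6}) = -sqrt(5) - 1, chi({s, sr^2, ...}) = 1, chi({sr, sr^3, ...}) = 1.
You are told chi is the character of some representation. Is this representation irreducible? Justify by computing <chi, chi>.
Not irreducible (reducible): <chi, chi> = 7 > 1.

Argument: <chi, chi> = (1/|G|) sum_C |C| * |chi(C)|^2 = (1/20)[1*|9|^2 + 1*|-3|^2 + 2*|2|^2 + 2*|-1 + sqrt(5)|^2 + 2*|2|^2 + 2*|-sqrt(5) - 1|^2 + 5*|1|^2 + 5*|1|^2]
  = (1/20)[(81) + (9) + (8) + (12 - 4*sqrt(5)) + (8) + (4*sqrt(5) + 12) + (5) + (5)] = 140/20 = 7.
A character is irreducible iff <chi, chi> = 1, so this representation is reducible.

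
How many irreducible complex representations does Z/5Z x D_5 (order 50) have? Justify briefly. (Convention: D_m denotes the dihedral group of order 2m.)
20

Why: The number of irreducible complex representations of a finite group equals its number of conjugacy classes. For a direct product, #classes(G x H) = #classes(G) * #classes(H). Z/5Z has 5 classes (abelian), D_5 has 4 classes, so 5 * 4 = 20, so Z/5Z x D_5 (order 50) has exactly 20 irreducible complex representations.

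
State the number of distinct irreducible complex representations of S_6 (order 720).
11

Proof sketch: The number of irreducible complex representations of a finite group equals its number of conjugacy classes. Conjugacy classes in S_6 correspond to cycle types, i.e. partitions of 6; there are p(6) = 11 of them, so S_6 (order 720) has exactly 11 irreducible complex representations.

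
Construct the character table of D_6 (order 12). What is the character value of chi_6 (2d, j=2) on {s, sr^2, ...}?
Conjugacy classes: {e} of size 1, {r^3} of size 1, {r^1, r^5} of size 2, {r^2, r^4} of size 2, {s, sr^2, ...} of size 3, {sr, sr^3, ...} of size 3.
Character table:
  irrep \ class              {e} (size 1)  {r^3} (size 1)  {r^1, r^5} (size 2)  {r^2, r^4} (size 2)  {s, sr^2, ...} (size 3)  {sr, sr^3, ...} (size 3)
  chi_1 (triv)               1             1               1                    1                    1                        1                       
  chi_2 (sign: r->1, s->-1)  1             1               1                    1                    -1                       -1                      
  chi_3 (r->-1, s->1)        1             -1              -1                   1                    1                        -1                      
  chi_4 (r->-1, s->-1)       1             -1              -1                   1                    -1                       1                       
  chi_5 (2d, j=1)            2             -2              1                    -1                   0                        0                       
  chi_6 (2d, j=2)            2             2               -1                   -1                   0                        0                       

Spot check: chi_6 (2d, j=2) on {s, sr^2, ...} = 0.

Justification: D_6 has order 2*6 = 12 with 6 conjugacy classes, hence 6 irreducibles. Sum of squared dims 1 + 1 + 1 + 1 + 4 + 4 = 12 = |G|. Linear characters come from the abelianisation; the 2-dimensional irreps have character r^k -> 2*cos(2*pi*j*k/6), reflections -> 0.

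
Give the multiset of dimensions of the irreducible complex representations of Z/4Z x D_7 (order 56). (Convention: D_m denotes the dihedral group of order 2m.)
Dimensions: 1, 1, 1, 1, 1, 1, 1, 1, 2, 2, 2, 2, 2, 2, 2, 2, 2, 2, 2, 2

Explanation: There are 20 irreducibles (= number of conjugacy classes). Their dimensions d_i satisfy sum d_i^2 = |G| = 56: 1 + 1 + 1 + 1 + 1 + 1 + 1 + 1 + 4 + 4 + 4 + 4 + 4 + 4 + 4 + 4 + 4 + 4 + 4 + 4 = 56. (For the product with Z/4Z: each of the 4 1-dim characters of Z/4Z tensors with each irrep of D_7, giving 4 copies of each D_7-dimension.)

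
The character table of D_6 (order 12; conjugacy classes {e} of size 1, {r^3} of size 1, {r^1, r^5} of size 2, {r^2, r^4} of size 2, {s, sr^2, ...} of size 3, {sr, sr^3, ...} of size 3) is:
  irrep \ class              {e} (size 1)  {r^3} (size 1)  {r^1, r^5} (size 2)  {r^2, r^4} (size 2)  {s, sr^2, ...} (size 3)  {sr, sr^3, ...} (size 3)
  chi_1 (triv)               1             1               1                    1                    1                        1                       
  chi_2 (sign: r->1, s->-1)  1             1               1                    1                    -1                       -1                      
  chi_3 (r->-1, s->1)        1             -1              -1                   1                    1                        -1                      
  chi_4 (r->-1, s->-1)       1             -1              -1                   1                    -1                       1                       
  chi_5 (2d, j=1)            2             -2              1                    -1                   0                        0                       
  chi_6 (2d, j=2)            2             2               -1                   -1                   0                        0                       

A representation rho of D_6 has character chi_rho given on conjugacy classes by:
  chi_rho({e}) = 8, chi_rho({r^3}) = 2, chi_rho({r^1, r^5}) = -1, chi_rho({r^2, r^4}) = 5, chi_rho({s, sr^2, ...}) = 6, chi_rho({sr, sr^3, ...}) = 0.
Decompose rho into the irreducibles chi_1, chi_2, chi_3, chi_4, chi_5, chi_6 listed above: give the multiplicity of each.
Multiplicities: chi_1: 3, chi_2: 0, chi_3: 3, chi_4: 0, chi_5: 0, chi_6: 1.

Argument: Use <chi_rho, chi> = (1/|G|) sum_C |C| * chi_rho(C) * conj(chi(C)) with |G| = 12 for each irreducible chi in the table:
  <chi_rho, chi_1> = (1/12)[1*(8)*conj(1) + 1*(2)*conj(1) + 2*(-1)*conj(1) + 2*(5)*conj(1) + 3*(6)*conj(1) + 3*(0)*conj(1)]
      = (1/12)[(8) + (2) + (-2) + (10) + (18) + (0)] = 36/12 = 3
  <chi_rho, chi_2> = (1/12)[1*(8)*conj(1) + 1*(2)*conj(1) + 2*(-1)*conj(1) + 2*(5)*conj(1) + 3*(6)*conj(-1) + 3*(0)*conj(-1)]
      = (1/12)[(8) + (2) + (-2) + (10) + (-18) + (0)] = 0/12 = 0
  <chi_rho, chi_3> = (1/12)[1*(8)*conj(1) + 1*(2)*conj(-1) + 2*(-1)*conj(-1) + 2*(5)*conj(1) + 3*(6)*conj(1) + 3*(0)*conj(-1)]
      = (1/12)[(8) + (-2) + (2) + (10) + (18) + (0)] = 36/12 = 3
  <chi_rho, chi_4> = (1/12)[1*(8)*conj(1) + 1*(2)*conj(-1) + 2*(-1)*conj(-1) + 2*(5)*conj(1) + 3*(6)*conj(-1) + 3*(0)*conj(1)]
      = (1/12)[(8) + (-2) + (2) + (10) + (-18) + (0)] = 0/12 = 0
  <chi_rho, chi_5> = (1/12)[1*(8)*conj(2) + 1*(2)*conj(-2) + 2*(-1)*conj(1) + 2*(5)*conj(-1) + 3*(6)*conj(0) + 3*(0)*conj(0)]
      = (1/12)[(16) + (-4) + (-2) + (-10) + (0) + (0)] = 0/12 = 0
  <chi_rho, chi_6> = (1/12)[1*(8)*conj(2) + 1*(2)*conj(2) + 2*(-1)*conj(-1) + 2*(5)*conj(-1) + 3*(6)*conj(0) + 3*(0)*conj(0)]
      = (1/12)[(16) + (4) + (2) + (-10) + (0) + (0)] = 12/12 = 1
Dimension check: dim(rho) = sum (mult * dim) = 3*1 + 0*1 + 3*1 + 0*1 + 0*2 + 1*2 = 8 = chi_rho(e) = 8.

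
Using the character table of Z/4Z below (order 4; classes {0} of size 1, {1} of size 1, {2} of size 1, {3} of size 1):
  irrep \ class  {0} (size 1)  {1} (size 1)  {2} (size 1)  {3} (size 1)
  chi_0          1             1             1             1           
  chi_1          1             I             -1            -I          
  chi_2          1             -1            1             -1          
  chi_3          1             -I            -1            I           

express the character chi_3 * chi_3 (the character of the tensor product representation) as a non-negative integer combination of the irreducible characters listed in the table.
chi_3 tensor chi_3 = chi_2 (all other irreducibles have multiplicity 0).

Solution. The character of a tensor product is the pointwise product (chi_3 * chi_3)(C) = chi_3(C) * chi_3(C):
  {0}: (1)*(1), {1}: (-I)*(-I), {2}: (-1)*(-1), {3}: (I)*(I)
so (chi_3 * chi_3) takes values
  {0} -> 1, {1} -> -1, {2} -> 1, {3} -> -1.
Now take the inner product of this character with each irreducible chi from the table, <chi_3*chi_3, chi> = (1/4) sum_C |C| (chi_3*chi_3)(C) conj(chi(C)):
  <chi_3*chi_3, chi_0> = (1/4)[1*(1)*conj(1) + 1*(-1)*conj(1) + 1*(1)*conj(1) + 1*(-1)*conj(1)]
      = (1/4)[(1) + (-1) + (1) + (-1)] = 0/4 = 0
  <chi_3*chi_3, chi_1> = (1/4)[1*(1)*conj(1) + 1*(-1)*conj(I) + 1*(1)*conj(-1) + 1*(-1)*conj(-I)]
      = (1/4)[(1) + (I) + (-1) + (-I)] = 0/4 = 0
  <chi_3*chi_3, chi_2> = (1/4)[1*(1)*conj(1) + 1*(-1)*conj(-1) + 1*(1)*conj(1) + 1*(-1)*conj(-1)]
      = (1/4)[(1) + (1) + (1) + (1)] = 4/4 = 1
  <chi_3*chi_3, chi_3> = (1/4)[1*(1)*conj(1) + 1*(-1)*conj(-I) + 1*(1)*conj(-1) + 1*(-1)*conj(I)]
      = (1/4)[(1) + (-I) + (-1) + (I)] = 0/4 = 0
(Exp terms are combined using exp(i*s)*conj(exp(i*t)) = exp(i*(s-t)), and sums of them are collapsed using the identity that for every m > 1 the m distinct m-th roots of unity sum to 0, e.g. 1 + exp(2*I*pi/3) + exp(-2*I*pi/3) = 0.)
Hence the multiplicities are chi_2: 1. Dimension check: dim(chi_3)*dim(chi_3) = 1*1 = 1 and sum (mult * dim) = 1*1 = 1.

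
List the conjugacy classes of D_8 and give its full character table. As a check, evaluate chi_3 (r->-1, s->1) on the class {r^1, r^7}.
Conjugacy classes: {e} of size 1, {r^4} of size 1, {r^1, r^7} of size 2, {r^2, r^6} of size 2, {r^3, r^5} of size 2, {s, sr^2, ...} of size 4, {sr, sr^3, ...} of size 4.
Character table:
  irrep \ class              {e} (size 1)  {r^4} (size 1)  {r^1, r^7} (size 2)  {r^2, r^6} (size 2)  {r^3, r^5} (size 2)  {s, sr^2, ...} (size 4)  {sr, sr^3, ...} (size 4)
  chi_1 (triv)               1             1               1                    1                    1                    1                        1                       
  chi_2 (sign: r->1, s->-1)  1             1               1                    1                    1                    -1                       -1                      
  chi_3 (r->-1, s->1)        1             1               -1                   1                    -1                   1                        -1                      
  chi_4 (r->-1, s->-1)       1             1               -1                   1                    -1                   -1                       1                       
  chi_5 (2d, j=1)            2             -2              sqrt(2)              0                    -sqrt(2)             0                        0                       
  chi_6 (2d, j=2)            2             2               0                    -2                   0                    0                        0                       
  chi_7 (2d, j=3)            2             -2              -sqrt(2)             0                    sqrt(2)              0                        0                       

Spot check: chi_3 (r->-1, s->1) on {r^1, r^7} = -1.

Solution. D_8 has order 2*8 = 16 with 7 conjugacy classes, hence 7 irreducibles. Sum of squared dims 1 + 1 + 1 + 1 + 4 + 4 + 4 = 16 = |G|. Linear characters come from the abelianisation; the 2-dimensional irreps have character r^k -> 2*cos(2*pi*j*k/8), reflections -> 0.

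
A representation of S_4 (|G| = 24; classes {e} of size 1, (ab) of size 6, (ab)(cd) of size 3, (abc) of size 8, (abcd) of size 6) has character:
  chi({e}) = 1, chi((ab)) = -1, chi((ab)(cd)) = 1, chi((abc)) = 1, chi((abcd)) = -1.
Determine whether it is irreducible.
Irreducible: <chi, chi> = 1.

Explanation: <chi, chi> = (1/|G|) sum_C |C| * |chi(C)|^2 = (1/24)[1*|1|^2 + 6*|-1|^2 + 3*|1|^2 + 8*|1|^2 + 6*|-1|^2]
  = (1/24)[(1) + (6) + (3) + (8) + (6)] = 24/24 = 1.
A character is irreducible iff <chi, chi> = 1, so this representation is irreducible.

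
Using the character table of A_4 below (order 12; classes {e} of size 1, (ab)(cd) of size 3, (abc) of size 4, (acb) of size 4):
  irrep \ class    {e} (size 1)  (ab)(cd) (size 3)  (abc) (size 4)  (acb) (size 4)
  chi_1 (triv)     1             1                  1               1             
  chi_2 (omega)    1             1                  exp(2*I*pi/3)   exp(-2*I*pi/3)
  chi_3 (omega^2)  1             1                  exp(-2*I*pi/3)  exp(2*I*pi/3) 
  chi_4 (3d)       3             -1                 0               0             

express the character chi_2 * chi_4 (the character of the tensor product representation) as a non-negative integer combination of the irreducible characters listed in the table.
chi_2 tensor chi_4 = chi_4 (all other irreducibles have multiplicity 0).

Justification: The character of a tensor product is the pointwise product (chi_2 * chi_4)(C) = chi_2(C) * chi_4(C):
  {e}: (1)*(3), (ab)(cd): (1)*(-1), (abc): (exp(2*I*pi/3))*(0), (acb): (exp(-2*I*pi/3))*(0)
so (chi_2 * chi_4) takes values
  {e} -> 3, (ab)(cd) -> -1, (abc) -> 0, (acb) -> 0.
Now take the inner product of this character with each irreducible chi from the table, <chi_2*chi_4, chi> = (1/12) sum_C |C| (chi_2*chi_4)(C) conj(chi(C)):
  <chi_2*chi_4, chi_1> = (1/12)[1*(3)*conj(1) + 3*(-1)*conj(1) + 4*(0)*conj(1) + 4*(0)*conj(1)]
      = (1/12)[(3) + (-3) + (0) + (0)] = 0/12 = 0
  <chi_2*chi_4, chi_2> = (1/12)[1*(3)*conj(1) + 3*(-1)*conj(1) + 4*(0)*conj(exp(2*I*pi/3)) + 4*(0)*conj(exp(-2*I*pi/3))]
      = (1/12)[(3) + (-3) + (0) + (0)] = 0/12 = 0
  <chi_2*chi_4, chi_3> = (1/12)[1*(3)*conj(1) + 3*(-1)*conj(1) + 4*(0)*conj(exp(-2*I*pi/3)) + 4*(0)*conj(exp(2*I*pi/3))]
      = (1/12)[(3) + (-3) + (0) + (0)] = 0/12 = 0
  <chi_2*chi_4, chi_4> = (1/12)[1*(3)*conj(3) + 3*(-1)*conj(-1) + 4*(0)*conj(0) + 4*(0)*conj(0)]
      = (1/12)[(9) + (3) + (0) + (0)] = 12/12 = 1
(Exp terms are combined using exp(i*s)*conj(exp(i*t)) = exp(i*(s-t)), and sums of them are collapsed using the identity that for every m > 1 the m distinct m-th roots of unity sum to 0, e.g. 1 + exp(2*I*pi/3) + exp(-2*I*pi/3) = 0.)
Hence the multiplicities are chi_4: 1. Dimension check: dim(chi_2)*dim(chi_4) = 1*3 = 3 and sum (mult * dim) = 1*3 = 3.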